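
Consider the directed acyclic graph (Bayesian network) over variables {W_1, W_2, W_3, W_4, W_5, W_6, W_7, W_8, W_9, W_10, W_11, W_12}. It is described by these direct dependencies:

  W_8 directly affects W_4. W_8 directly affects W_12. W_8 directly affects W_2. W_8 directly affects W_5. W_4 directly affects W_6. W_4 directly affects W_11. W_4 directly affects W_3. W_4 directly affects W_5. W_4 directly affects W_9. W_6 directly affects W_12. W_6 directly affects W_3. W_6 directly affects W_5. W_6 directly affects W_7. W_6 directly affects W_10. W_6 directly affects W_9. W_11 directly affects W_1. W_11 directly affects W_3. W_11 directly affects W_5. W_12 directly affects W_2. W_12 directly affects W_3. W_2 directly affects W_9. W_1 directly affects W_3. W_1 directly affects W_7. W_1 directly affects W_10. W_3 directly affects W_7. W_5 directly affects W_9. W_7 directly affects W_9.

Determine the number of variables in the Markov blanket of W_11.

Ch(W_11) = {W_1, W_3, W_5}.
W_11's parents: W_4.
Parents of each child, excluding W_11:
  W_1: no additional parents.
  parents(W_3) \ {W_11} = {W_1, W_4, W_6, W_12}.
  W_5 also has parents W_4, W_6, W_8.
MB(W_11) = {W_1, W_3, W_4, W_5, W_6, W_8, W_12}, which has 7 nodes.

7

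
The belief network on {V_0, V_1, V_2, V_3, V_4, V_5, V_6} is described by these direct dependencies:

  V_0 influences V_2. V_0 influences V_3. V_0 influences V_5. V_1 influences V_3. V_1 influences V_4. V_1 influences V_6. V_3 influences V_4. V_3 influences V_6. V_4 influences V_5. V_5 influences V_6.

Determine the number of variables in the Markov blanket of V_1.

5

V_1 has no parents.
V_1's children: V_3, V_4, V_6.
For each child, the remaining parents (spouses of V_1):
  V_3: V_0
  V_4: V_3
  V_6: V_3, V_5
MB(V_1) = {V_0, V_3, V_4, V_5, V_6}, which has 5 nodes.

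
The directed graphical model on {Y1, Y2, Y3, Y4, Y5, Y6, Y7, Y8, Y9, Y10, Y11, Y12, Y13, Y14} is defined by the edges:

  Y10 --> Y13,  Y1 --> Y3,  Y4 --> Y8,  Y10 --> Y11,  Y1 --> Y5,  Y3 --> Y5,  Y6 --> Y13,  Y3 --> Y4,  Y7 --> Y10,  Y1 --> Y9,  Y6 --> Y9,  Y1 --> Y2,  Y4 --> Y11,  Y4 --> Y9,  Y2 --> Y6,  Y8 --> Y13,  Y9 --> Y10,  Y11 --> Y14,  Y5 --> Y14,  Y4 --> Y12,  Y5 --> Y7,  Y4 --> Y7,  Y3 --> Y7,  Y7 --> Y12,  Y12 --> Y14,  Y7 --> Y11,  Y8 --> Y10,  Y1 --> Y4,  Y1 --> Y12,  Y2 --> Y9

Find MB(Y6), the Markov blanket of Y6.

Y6's parents: Y2.
Y6's children: Y9, Y13.
Co-parents of Y6 (other parents of its children):
  Y9 also has parents Y1, Y2, Y4.
  Y13's other parents are Y8, Y10.
MB(Y6) = {Y1, Y2, Y4, Y8, Y9, Y10, Y13}.

{Y1, Y2, Y4, Y8, Y9, Y10, Y13}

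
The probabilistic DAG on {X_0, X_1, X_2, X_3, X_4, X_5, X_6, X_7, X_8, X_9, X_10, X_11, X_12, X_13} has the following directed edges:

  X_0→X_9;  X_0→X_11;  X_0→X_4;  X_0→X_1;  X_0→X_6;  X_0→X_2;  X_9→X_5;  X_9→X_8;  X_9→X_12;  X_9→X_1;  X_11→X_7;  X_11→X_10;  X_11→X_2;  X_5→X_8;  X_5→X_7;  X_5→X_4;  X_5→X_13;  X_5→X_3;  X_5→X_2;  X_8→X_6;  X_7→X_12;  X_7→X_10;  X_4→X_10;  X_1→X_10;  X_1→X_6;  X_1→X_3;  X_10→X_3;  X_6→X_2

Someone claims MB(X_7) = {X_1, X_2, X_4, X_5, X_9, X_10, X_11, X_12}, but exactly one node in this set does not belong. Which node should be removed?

X_7's parents: X_5, X_11.
Children of X_7: X_10, X_12.
Parents of each child, excluding X_7:
  X_12: X_9
  X_10: X_1, X_4, X_11
MB(X_7) = {X_1, X_4, X_5, X_9, X_10, X_11, X_12}.
X_2 is neither a parent, child, nor co-parent of X_7, so it does not belong.

X_2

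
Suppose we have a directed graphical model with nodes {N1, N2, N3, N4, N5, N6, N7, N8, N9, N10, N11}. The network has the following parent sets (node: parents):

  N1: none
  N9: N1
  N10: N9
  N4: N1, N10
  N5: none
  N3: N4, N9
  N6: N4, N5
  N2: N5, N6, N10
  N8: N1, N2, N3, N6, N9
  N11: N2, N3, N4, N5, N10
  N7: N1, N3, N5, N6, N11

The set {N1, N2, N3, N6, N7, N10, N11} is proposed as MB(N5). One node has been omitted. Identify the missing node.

By definition, MB(N5) is built from N5's parents, N5's children, and the co-parents of N5.
N5's parents: none.
Children of N5: N2, N6, N7, N11.
Other parents of N5's children:
  N6: N4
  N2: N6, N10
  N11: N2, N3, N4, N10
  N7: N1, N3, N6, N11
MB(N5) = {N1, N2, N3, N4, N6, N7, N10, N11}.
Comparing with the claimed set, N4 is missing.

N4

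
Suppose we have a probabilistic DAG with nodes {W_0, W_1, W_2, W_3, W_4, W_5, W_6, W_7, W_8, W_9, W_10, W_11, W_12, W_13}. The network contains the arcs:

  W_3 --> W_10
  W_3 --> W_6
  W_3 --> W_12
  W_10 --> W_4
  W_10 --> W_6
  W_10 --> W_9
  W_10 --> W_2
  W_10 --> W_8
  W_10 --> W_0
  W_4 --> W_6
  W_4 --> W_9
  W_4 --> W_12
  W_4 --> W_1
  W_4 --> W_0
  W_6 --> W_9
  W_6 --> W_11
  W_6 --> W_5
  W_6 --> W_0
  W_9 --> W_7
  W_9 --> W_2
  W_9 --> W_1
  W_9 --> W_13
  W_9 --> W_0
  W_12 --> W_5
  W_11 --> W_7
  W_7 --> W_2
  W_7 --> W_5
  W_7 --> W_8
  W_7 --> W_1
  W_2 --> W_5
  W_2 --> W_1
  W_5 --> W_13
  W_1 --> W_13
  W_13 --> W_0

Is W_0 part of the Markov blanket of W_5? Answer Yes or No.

No

The Markov blanket of a node is its parents, its children, and the other parents of its children.
W_5's parents: W_2, W_6, W_7, W_12.
Ch(W_5) = {W_13}.
Co-parents of W_5 (other parents of its children):
  W_13: W_1, W_9
MB(W_5) = {W_1, W_2, W_6, W_7, W_9, W_12, W_13}; W_0 is not in this set.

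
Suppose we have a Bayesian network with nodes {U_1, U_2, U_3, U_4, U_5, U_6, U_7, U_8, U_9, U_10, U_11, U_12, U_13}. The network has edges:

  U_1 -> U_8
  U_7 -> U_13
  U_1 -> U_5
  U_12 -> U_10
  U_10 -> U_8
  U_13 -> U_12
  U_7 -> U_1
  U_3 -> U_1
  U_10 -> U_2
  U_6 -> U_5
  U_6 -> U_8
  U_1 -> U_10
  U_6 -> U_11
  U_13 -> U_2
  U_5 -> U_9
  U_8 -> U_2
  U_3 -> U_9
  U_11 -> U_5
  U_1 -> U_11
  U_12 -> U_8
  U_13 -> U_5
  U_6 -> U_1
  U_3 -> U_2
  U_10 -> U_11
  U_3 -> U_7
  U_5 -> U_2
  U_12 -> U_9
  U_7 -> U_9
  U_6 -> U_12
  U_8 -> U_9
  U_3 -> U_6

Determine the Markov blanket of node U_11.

By definition, MB(U_11) is built from U_11's parents, U_11's children, and the co-parents of U_11.
U_11's parents: U_1, U_6, U_10.
Ch(U_11) = {U_5}.
Parents of each child, excluding U_11:
  U_5's other parents are U_1, U_6, U_13.
MB(U_11) = {U_1, U_5, U_6, U_10, U_13}.

{U_1, U_5, U_6, U_10, U_13}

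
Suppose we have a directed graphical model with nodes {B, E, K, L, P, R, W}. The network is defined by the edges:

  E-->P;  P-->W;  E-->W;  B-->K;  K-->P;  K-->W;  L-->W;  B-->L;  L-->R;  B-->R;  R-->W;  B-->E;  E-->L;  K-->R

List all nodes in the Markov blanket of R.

A node's Markov blanket = Pa ∪ Ch ∪ (parents of Ch other than the node itself).
Pa(R) = {B, K, L}.
R has child W.
Co-parents of R (other parents of its children):
  W also has parents E, K, L, P.
Taking the union gives {B, E, K, L, P, W}.

{B, E, K, L, P, W}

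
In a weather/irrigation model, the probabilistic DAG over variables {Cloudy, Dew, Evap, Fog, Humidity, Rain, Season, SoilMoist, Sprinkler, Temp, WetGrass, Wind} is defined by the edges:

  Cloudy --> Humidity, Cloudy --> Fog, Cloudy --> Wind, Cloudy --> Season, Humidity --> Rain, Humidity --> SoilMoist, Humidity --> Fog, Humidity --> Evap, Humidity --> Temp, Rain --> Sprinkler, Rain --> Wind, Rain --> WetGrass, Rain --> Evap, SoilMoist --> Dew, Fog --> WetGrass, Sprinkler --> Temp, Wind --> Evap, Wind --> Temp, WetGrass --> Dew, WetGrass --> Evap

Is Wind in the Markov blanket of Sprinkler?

Wind is a co-parent of Sprinkler: both are parents of Temp.
So Wind ∈ MB(Sprinkler).

Yes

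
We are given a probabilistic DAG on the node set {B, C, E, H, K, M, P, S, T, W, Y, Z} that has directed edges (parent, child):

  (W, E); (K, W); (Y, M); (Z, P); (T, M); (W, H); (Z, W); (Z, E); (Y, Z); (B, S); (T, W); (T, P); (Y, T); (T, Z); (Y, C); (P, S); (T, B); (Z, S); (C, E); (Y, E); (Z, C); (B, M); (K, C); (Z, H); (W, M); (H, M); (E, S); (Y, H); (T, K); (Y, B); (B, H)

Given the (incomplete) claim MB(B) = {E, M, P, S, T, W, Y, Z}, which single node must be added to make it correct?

H

B has parents T, Y.
Ch(B) = {H, M, S}.
For each child, the remaining parents (spouses of B):
  H's other parents are W, Y, Z.
  S also has parents E, P, Z.
  M's other parents are H, T, W, Y.
MB(B) = {E, H, M, P, S, T, W, Y, Z}.
Comparing with the claimed set, H is missing.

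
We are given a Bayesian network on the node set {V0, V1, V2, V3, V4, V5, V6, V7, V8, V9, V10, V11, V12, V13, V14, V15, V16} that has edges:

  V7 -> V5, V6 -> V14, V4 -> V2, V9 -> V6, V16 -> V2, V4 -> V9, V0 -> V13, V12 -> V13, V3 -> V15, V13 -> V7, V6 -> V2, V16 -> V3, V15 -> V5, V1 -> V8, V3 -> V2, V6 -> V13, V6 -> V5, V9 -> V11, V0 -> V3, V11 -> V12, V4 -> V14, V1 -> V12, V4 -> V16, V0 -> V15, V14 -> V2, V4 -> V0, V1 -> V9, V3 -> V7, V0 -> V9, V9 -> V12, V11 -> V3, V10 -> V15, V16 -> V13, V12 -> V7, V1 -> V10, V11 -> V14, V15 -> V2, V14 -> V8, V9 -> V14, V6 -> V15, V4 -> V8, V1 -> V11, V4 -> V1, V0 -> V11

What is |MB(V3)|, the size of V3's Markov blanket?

By definition, MB(V3) is built from V3's parents, V3's children, and the co-parents of V3.
Pa(V3) = {V0, V11, V16}.
Ch(V3) = {V2, V7, V15}.
Parents of each child, excluding V3:
  parents(V15) \ {V3} = {V0, V6, V10}.
  parents(V7) \ {V3} = {V12, V13}.
  V2's other parents are V4, V6, V14, V15, V16.
MB(V3) = {V0, V2, V4, V6, V7, V10, V11, V12, V13, V14, V15, V16}, which has 12 nodes.

12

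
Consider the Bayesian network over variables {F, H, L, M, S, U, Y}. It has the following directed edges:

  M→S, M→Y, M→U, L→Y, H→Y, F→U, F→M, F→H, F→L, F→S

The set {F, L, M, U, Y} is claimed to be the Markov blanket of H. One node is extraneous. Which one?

Recall MB(v) = parents ∪ children ∪ spouses, where spouses are the other parents of v's children.
H has parent F.
Ch(H) = {Y}.
For each child, the remaining parents (spouses of H):
  parents(Y) \ {H} = {L, M}.
MB(H) = {F, L, M, Y}.
U is neither a parent, child, nor co-parent of H, so it does not belong.

U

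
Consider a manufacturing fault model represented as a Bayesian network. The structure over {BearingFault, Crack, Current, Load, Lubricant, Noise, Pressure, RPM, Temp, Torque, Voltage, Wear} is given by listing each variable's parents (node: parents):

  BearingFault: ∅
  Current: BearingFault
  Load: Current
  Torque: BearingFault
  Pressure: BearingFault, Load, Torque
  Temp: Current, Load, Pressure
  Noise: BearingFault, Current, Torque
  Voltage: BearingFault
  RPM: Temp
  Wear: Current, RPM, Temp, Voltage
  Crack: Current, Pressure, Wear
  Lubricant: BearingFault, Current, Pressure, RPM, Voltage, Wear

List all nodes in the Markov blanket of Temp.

{Current, Load, Pressure, RPM, Voltage, Wear}

Temp has children RPM, Wear.
Temp has parents Current, Load, Pressure.
Other parents of Temp's children:
  RPM: no additional parents.
  parents(Wear) \ {Temp} = {Current, RPM, Voltage}.
So the Markov blanket of Temp is {Current, Load, Pressure, RPM, Voltage, Wear}.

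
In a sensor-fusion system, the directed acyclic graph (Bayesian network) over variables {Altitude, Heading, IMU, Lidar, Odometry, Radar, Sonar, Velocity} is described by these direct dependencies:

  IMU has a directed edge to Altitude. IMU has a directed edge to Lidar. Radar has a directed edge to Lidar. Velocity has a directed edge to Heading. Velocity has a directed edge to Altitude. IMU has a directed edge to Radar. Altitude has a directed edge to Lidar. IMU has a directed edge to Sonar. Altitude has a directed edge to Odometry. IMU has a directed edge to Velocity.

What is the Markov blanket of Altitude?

The Markov blanket of a node is its parents, its children, and the other parents of its children.
Parents of Altitude: IMU, Velocity.
Children of Altitude: Lidar, Odometry.
Co-parents of Altitude (other parents of its children):
  Odometry: —
  Lidar: IMU, Radar
Union: {IMU, Velocity} ∪ {Lidar, Odometry} ∪ {IMU, Radar} = {IMU, Lidar, Odometry, Radar, Velocity}.

{IMU, Lidar, Odometry, Radar, Velocity}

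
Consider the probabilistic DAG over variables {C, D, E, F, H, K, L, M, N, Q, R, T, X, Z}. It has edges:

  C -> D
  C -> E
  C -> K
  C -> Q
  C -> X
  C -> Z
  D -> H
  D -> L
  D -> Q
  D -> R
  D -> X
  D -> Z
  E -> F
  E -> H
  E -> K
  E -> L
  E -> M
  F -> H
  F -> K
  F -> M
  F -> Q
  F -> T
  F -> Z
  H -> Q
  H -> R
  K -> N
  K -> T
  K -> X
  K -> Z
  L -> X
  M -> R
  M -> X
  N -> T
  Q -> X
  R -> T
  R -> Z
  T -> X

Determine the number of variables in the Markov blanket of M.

11

A node's Markov blanket = Pa ∪ Ch ∪ (parents of Ch other than the node itself).
Parents of M: E, F.
Children of M: R, X.
For each child, the remaining parents (spouses of M):
  R: D, H
  X: C, D, K, L, Q, T
MB(M) = {C, D, E, F, H, K, L, Q, R, T, X}, which has 11 nodes.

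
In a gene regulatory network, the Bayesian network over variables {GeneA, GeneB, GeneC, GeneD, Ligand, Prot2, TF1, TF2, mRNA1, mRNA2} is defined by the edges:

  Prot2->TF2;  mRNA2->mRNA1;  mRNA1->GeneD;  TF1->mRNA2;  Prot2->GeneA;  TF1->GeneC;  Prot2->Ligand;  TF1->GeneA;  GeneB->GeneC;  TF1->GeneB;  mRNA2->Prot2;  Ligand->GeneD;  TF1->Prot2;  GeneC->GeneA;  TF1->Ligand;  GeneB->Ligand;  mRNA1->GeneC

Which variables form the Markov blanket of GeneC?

The Markov blanket of a node is its parents, its children, and the other parents of its children.
GeneC's parents: GeneB, TF1, mRNA1.
GeneC has child GeneA.
For each child, the remaining parents (spouses of GeneC):
  parents(GeneA) \ {GeneC} = {Prot2, TF1}.
MB(GeneC) = {GeneA, GeneB, Prot2, TF1, mRNA1}.

{GeneA, GeneB, Prot2, TF1, mRNA1}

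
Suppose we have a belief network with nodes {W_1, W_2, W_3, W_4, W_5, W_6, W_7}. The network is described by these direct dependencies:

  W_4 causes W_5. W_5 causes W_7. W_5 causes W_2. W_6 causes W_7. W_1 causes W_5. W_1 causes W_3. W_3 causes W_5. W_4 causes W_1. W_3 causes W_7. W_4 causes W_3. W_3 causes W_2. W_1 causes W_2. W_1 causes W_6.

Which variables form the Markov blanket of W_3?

The Markov blanket of a node is its parents, its children, and the other parents of its children.
Pa(W_3) = {W_1, W_4}.
W_3 has children W_2, W_5, W_7.
Co-parents of W_3 (other parents of its children):
  W_5 also has parents W_1, W_4.
  W_2's other parents are W_1, W_5.
  W_7's other parents are W_5, W_6.
Union: {W_1, W_4} ∪ {W_2, W_5, W_7} ∪ {W_1, W_4, W_5, W_6} = {W_1, W_2, W_4, W_5, W_6, W_7}.

{W_1, W_2, W_4, W_5, W_6, W_7}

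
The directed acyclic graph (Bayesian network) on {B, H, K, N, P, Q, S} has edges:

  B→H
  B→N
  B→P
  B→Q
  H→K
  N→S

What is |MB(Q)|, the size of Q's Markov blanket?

1

Pa(Q) = {B}.
Q's children: none.
Q has no children, so there are no co-parents.
MB(Q) = {B}, which has 1 node.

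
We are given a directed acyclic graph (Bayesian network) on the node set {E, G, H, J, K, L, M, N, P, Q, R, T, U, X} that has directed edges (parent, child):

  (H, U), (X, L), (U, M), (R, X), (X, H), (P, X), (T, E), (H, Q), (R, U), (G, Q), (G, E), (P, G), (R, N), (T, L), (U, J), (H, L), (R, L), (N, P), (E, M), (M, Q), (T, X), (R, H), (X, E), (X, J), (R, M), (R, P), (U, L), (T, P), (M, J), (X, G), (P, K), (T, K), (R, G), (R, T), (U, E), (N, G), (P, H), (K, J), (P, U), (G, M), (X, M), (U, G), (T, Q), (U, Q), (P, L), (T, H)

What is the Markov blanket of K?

A node's Markov blanket = Pa ∪ Ch ∪ (parents of Ch other than the node itself).
K has parents P, T.
K's children: J.
For each child, the remaining parents (spouses of K):
  J's other parents are M, U, X.
MB(K) = {J, M, P, T, U, X}.

{J, M, P, T, U, X}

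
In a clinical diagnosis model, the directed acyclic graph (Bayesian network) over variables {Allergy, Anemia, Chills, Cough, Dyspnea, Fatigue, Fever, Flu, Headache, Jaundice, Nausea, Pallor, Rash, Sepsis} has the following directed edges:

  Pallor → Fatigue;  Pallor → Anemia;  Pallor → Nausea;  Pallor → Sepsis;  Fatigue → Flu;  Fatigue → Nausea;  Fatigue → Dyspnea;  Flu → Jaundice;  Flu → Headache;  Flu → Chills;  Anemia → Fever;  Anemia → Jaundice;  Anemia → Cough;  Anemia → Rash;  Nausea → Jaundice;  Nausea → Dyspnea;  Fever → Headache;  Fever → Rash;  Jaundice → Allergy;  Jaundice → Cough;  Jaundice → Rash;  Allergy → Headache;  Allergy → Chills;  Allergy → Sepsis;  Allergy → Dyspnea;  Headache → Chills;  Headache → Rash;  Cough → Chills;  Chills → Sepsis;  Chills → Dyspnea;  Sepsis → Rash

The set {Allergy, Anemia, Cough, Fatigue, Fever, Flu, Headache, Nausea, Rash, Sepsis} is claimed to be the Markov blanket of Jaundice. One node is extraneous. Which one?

Fatigue

Recall MB(v) = parents ∪ children ∪ spouses, where spouses are the other parents of v's children.
Pa(Jaundice) = {Anemia, Flu, Nausea}.
Jaundice's children: Allergy, Cough, Rash.
Other parents of Jaundice's children:
  Allergy has no other parent.
  parents(Cough) \ {Jaundice} = {Anemia}.
  parents(Rash) \ {Jaundice} = {Anemia, Fever, Headache, Sepsis}.
MB(Jaundice) = {Allergy, Anemia, Cough, Fever, Flu, Headache, Nausea, Rash, Sepsis}.
Fatigue is neither a parent, child, nor co-parent of Jaundice, so it does not belong.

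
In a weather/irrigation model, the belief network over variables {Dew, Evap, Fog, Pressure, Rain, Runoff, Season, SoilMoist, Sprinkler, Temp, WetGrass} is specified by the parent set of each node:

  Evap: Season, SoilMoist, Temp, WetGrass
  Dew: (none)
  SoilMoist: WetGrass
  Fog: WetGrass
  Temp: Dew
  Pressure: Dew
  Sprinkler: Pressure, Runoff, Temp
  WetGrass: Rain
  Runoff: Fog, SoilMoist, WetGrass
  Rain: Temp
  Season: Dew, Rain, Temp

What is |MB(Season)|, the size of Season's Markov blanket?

Season's parents: Dew, Rain, Temp.
Season has child Evap.
Other parents of Season's children:
  parents(Evap) \ {Season} = {SoilMoist, Temp, WetGrass}.
MB(Season) = {Dew, Evap, Rain, SoilMoist, Temp, WetGrass}, which has 6 nodes.

6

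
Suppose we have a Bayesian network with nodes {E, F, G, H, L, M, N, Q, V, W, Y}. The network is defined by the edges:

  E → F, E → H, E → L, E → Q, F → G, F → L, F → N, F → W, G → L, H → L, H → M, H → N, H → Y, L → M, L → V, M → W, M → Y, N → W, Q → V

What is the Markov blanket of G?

{E, F, H, L}

G's parents: F.
G's children: L.
For each child, the remaining parents (spouses of G):
  L: E, F, H
So the Markov blanket of G is {E, F, H, L}.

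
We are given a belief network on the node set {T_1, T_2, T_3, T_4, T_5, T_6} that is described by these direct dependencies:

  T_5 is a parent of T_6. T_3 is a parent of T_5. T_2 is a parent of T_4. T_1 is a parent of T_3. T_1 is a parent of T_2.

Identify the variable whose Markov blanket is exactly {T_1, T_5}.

The target node must have every member of {T_1, T_5} as a parent, child, or co-parent, and no others.
Parents of T_3: T_1; children: T_5; co-parents: none.
These exactly cover the given set, so the node is T_3.

T_3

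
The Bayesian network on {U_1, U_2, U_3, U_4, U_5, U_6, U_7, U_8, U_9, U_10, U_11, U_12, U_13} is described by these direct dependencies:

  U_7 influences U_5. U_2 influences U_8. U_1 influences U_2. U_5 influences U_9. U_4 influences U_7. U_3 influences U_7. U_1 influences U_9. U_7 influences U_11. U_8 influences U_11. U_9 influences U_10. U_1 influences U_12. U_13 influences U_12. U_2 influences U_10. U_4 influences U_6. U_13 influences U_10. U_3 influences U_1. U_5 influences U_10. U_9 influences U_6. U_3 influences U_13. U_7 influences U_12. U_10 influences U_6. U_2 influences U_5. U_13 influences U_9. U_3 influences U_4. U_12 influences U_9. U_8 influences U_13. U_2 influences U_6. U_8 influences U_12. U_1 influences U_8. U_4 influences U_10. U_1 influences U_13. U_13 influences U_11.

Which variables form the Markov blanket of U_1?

The Markov blanket of a node is its parents, its children, and the other parents of its children.
Parents of U_1: U_3.
Ch(U_1) = {U_2, U_8, U_9, U_12, U_13}.
Co-parents of U_1 (other parents of its children):
  U_2: no additional parents.
  parents(U_8) \ {U_1} = {U_2}.
  U_13 also has parents U_3, U_8.
  parents(U_12) \ {U_1} = {U_7, U_8, U_13}.
  U_9 also has parents U_5, U_12, U_13.
So the Markov blanket of U_1 is {U_2, U_3, U_5, U_7, U_8, U_9, U_12, U_13}.

{U_2, U_3, U_5, U_7, U_8, U_9, U_12, U_13}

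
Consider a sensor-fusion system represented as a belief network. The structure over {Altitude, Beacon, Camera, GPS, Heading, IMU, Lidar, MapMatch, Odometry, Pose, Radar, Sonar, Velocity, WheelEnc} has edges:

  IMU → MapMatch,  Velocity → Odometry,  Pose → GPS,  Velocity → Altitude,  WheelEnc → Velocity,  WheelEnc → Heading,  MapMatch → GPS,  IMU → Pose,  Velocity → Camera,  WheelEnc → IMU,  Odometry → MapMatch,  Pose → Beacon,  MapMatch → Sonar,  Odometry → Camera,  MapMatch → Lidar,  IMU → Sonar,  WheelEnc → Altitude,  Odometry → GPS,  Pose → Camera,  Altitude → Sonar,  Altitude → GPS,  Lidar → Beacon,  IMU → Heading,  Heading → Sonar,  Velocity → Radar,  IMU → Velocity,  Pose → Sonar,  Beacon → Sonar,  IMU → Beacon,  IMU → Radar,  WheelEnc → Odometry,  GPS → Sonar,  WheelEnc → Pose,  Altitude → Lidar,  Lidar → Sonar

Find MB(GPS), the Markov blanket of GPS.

{Altitude, Beacon, Heading, IMU, Lidar, MapMatch, Odometry, Pose, Sonar}

Recall MB(v) = parents ∪ children ∪ spouses, where spouses are the other parents of v's children.
GPS has parents Altitude, MapMatch, Odometry, Pose.
GPS has child Sonar.
For each child, the remaining parents (spouses of GPS):
  Sonar: Altitude, Beacon, Heading, IMU, Lidar, MapMatch, Pose
Taking the union gives {Altitude, Beacon, Heading, IMU, Lidar, MapMatch, Odometry, Pose, Sonar}.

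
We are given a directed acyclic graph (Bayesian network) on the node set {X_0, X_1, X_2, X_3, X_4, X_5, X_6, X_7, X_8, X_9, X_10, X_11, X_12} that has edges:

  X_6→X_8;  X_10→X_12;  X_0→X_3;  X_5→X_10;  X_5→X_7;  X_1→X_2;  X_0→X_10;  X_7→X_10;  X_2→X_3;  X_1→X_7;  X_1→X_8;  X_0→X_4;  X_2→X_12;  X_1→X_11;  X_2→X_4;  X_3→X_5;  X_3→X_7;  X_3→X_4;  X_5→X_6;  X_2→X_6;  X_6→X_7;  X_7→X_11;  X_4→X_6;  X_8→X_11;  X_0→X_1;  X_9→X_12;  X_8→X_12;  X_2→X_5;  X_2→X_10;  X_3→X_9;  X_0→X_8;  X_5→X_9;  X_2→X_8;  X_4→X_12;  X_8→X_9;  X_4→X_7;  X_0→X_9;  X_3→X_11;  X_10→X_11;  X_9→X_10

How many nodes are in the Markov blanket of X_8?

Children of X_8: X_9, X_11, X_12.
Parents of X_8: X_0, X_1, X_2, X_6.
Parents of each child, excluding X_8:
  parents(X_9) \ {X_8} = {X_0, X_3, X_5}.
  parents(X_11) \ {X_8} = {X_1, X_3, X_7, X_10}.
  X_12 also has parents X_2, X_4, X_9, X_10.
MB(X_8) = {X_0, X_1, X_2, X_3, X_4, X_5, X_6, X_7, X_9, X_10, X_11, X_12}, which has 12 nodes.

12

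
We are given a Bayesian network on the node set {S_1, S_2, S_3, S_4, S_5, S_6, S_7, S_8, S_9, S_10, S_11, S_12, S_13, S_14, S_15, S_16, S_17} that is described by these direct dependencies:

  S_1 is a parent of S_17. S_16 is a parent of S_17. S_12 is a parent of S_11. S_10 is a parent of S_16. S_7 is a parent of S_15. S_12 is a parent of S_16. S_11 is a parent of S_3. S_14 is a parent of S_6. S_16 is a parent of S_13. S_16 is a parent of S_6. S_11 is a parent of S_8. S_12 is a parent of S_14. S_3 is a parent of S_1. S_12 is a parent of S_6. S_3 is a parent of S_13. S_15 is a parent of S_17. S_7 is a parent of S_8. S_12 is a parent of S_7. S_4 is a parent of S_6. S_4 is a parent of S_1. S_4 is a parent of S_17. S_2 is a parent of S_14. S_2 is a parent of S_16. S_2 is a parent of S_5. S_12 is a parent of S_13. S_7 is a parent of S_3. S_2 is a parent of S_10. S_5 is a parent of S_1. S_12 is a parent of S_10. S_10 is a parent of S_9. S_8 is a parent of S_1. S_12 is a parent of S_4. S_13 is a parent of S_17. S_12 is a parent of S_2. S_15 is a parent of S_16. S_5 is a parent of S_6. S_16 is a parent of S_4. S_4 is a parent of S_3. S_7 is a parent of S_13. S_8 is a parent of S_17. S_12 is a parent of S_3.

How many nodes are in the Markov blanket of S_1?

S_1 has parents S_3, S_4, S_5, S_8.
Ch(S_1) = {S_17}.
Co-parents of S_1 (other parents of its children):
  parents(S_17) \ {S_1} = {S_4, S_8, S_13, S_15, S_16}.
MB(S_1) = {S_3, S_4, S_5, S_8, S_13, S_15, S_16, S_17}, which has 8 nodes.

8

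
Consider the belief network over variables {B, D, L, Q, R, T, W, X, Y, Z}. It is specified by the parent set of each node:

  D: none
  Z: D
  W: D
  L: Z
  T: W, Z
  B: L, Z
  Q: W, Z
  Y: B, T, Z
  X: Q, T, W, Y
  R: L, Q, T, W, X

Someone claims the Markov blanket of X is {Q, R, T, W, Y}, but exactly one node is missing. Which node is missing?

Ch(X) = {R}.
X has parents Q, T, W, Y.
For each child, the remaining parents (spouses of X):
  R also has parents L, Q, T, W.
MB(X) = {L, Q, R, T, W, Y}.
Comparing with the claimed set, L is missing.

L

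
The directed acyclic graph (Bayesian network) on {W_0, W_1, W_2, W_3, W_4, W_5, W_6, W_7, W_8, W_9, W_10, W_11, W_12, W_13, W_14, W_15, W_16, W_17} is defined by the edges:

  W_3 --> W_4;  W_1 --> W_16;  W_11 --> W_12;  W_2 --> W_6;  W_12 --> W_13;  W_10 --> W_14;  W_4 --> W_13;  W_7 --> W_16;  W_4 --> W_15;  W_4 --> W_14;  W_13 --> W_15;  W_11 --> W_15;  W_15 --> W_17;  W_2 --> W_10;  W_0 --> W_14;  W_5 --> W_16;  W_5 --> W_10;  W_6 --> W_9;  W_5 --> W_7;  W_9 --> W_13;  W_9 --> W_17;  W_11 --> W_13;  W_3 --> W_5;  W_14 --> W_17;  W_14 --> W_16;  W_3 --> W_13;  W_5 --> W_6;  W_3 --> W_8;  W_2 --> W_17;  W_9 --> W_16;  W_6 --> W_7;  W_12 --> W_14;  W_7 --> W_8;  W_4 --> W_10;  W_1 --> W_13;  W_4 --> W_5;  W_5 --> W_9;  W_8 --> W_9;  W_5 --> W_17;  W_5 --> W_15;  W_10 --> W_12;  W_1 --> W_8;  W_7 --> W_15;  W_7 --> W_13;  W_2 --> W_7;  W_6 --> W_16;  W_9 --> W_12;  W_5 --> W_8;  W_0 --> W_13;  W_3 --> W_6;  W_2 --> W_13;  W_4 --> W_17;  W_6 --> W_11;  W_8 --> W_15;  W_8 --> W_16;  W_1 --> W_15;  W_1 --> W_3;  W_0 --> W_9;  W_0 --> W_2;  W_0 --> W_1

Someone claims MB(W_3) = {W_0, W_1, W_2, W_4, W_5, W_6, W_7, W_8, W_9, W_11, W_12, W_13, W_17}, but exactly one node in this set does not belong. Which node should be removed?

Children of W_3: W_4, W_5, W_6, W_8, W_13.
W_3 has parent W_1.
Other parents of W_3's children:
  W_4: —
  W_5: W_4
  W_6: W_2, W_5
  W_8: W_1, W_5, W_7
  W_13: W_0, W_1, W_2, W_4, W_7, W_9, W_11, W_12
MB(W_3) = {W_0, W_1, W_2, W_4, W_5, W_6, W_7, W_8, W_9, W_11, W_12, W_13}.
W_17 is neither a parent, child, nor co-parent of W_3, so it does not belong.

W_17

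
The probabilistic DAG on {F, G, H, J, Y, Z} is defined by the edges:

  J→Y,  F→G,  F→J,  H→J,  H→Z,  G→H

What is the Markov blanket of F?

{G, H, J}

Recall MB(v) = parents ∪ children ∪ spouses, where spouses are the other parents of v's children.
F's children: G, J.
Parents of F: none.
Other parents of F's children:
  G: —
  J: H
Union: {} ∪ {G, J} ∪ {H} = {G, H, J}.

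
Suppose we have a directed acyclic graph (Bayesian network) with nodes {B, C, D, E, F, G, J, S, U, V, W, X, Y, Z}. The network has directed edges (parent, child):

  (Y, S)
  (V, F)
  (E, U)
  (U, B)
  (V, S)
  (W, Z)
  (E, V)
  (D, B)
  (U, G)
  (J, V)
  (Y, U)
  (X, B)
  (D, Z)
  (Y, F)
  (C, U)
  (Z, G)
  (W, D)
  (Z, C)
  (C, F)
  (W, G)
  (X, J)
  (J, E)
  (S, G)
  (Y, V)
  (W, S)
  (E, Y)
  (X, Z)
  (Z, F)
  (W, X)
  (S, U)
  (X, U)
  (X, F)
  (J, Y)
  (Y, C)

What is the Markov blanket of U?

By definition, MB(U) is built from U's parents, U's children, and the co-parents of U.
Children of U: B, G.
Pa(U) = {C, E, S, X, Y}.
Other parents of U's children:
  G also has parents S, W, Z.
  B also has parents D, X.
So the Markov blanket of U is {B, C, D, E, G, S, W, X, Y, Z}.

{B, C, D, E, G, S, W, X, Y, Z}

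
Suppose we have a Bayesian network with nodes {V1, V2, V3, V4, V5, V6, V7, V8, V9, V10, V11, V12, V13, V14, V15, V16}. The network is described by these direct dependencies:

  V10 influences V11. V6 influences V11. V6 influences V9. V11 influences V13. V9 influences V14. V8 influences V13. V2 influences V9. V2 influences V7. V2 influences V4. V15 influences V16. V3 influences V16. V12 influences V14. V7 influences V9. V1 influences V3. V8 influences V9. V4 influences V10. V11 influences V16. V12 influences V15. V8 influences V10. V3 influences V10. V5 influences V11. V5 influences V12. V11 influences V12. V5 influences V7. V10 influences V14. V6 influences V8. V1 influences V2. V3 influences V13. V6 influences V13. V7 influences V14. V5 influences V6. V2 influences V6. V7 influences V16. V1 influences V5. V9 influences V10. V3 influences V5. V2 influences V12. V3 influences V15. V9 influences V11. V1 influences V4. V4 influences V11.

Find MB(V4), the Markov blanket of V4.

{V1, V2, V3, V5, V6, V8, V9, V10, V11}

The Markov blanket of a node is its parents, its children, and the other parents of its children.
Pa(V4) = {V1, V2}.
V4 has children V10, V11.
Parents of each child, excluding V4:
  V10 also has parents V3, V8, V9.
  V11 also has parents V5, V6, V9, V10.
MB(V4) = {V1, V2, V3, V5, V6, V8, V9, V10, V11}.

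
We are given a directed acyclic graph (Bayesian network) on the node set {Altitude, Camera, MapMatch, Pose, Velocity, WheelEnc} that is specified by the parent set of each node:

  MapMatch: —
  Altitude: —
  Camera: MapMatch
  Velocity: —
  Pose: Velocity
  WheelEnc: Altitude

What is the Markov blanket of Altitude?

Altitude's children: WheelEnc.
Parents of Altitude: none.
For each child, the remaining parents (spouses of Altitude):
  WheelEnc: no additional parents.
Union: {} ∪ {WheelEnc} ∪ {} = {WheelEnc}.

{WheelEnc}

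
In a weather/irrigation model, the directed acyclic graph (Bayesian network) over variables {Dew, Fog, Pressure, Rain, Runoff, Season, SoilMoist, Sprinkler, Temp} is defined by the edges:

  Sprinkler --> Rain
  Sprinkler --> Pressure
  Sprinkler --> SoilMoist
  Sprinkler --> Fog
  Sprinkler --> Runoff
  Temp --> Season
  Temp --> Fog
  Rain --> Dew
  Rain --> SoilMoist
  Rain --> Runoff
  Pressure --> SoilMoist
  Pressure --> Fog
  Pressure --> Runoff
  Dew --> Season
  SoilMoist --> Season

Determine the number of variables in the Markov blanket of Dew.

4

Recall MB(v) = parents ∪ children ∪ spouses, where spouses are the other parents of v's children.
Children of Dew: Season.
Dew's parents: Rain.
Other parents of Dew's children:
  Season also has parents SoilMoist, Temp.
MB(Dew) = {Rain, Season, SoilMoist, Temp}, which has 4 nodes.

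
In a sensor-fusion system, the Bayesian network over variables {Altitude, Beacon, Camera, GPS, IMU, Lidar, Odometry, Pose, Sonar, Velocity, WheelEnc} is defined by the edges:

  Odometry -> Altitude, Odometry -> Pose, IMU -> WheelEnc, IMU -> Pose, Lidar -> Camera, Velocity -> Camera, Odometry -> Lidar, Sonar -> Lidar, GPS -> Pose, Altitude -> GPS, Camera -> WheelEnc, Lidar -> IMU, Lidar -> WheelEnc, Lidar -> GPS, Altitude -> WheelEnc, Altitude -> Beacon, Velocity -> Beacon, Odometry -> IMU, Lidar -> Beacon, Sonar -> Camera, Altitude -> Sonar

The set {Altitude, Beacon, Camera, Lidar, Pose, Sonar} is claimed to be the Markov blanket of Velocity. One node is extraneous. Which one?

Velocity has children Beacon, Camera.
Velocity has no parents.
For each child, the remaining parents (spouses of Velocity):
  Camera: Lidar, Sonar
  Beacon: Altitude, Lidar
MB(Velocity) = {Altitude, Beacon, Camera, Lidar, Sonar}.
Pose is neither a parent, child, nor co-parent of Velocity, so it does not belong.

Pose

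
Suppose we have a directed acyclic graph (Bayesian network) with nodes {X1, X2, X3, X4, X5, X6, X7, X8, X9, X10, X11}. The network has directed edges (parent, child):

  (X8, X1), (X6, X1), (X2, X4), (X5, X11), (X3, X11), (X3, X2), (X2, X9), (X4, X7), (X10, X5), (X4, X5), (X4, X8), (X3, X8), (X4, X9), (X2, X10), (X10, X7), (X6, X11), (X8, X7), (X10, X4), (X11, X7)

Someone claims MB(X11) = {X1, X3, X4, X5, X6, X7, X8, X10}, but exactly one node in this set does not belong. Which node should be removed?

Parents of X11: X3, X5, X6.
X11 has child X7.
Other parents of X11's children:
  parents(X7) \ {X11} = {X4, X8, X10}.
MB(X11) = {X3, X4, X5, X6, X7, X8, X10}.
X1 is neither a parent, child, nor co-parent of X11, so it does not belong.

X1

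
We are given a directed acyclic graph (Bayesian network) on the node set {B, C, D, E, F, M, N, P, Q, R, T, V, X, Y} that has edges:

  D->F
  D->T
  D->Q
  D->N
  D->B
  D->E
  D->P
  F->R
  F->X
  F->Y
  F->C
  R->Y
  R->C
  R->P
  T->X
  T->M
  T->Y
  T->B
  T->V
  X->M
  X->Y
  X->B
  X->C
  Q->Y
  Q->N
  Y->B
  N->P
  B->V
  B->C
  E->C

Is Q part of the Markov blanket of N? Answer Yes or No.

Yes

Q is a parent of N.
So Q ∈ MB(N).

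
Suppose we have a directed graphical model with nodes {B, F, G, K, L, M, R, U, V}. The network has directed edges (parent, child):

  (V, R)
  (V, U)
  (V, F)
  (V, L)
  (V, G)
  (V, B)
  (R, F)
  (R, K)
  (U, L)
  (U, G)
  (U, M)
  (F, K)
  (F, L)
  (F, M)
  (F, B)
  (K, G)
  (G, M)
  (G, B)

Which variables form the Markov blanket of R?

The Markov blanket of a node is its parents, its children, and the other parents of its children.
Children of R: F, K.
R has parent V.
Other parents of R's children:
  F: V
  K: F
So the Markov blanket of R is {F, K, V}.

{F, K, V}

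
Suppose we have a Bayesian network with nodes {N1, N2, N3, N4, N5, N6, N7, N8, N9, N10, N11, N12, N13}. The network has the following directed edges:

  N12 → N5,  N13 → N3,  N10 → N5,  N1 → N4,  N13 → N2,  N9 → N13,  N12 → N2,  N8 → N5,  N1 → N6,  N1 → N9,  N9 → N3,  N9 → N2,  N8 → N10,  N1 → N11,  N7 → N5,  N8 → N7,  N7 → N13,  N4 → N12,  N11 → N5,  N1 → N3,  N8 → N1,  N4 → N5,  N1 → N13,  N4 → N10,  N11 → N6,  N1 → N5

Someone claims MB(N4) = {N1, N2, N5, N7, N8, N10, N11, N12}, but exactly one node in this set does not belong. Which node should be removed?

N2

A node's Markov blanket = Pa ∪ Ch ∪ (parents of Ch other than the node itself).
Pa(N4) = {N1}.
Children of N4: N5, N10, N12.
For each child, the remaining parents (spouses of N4):
  parents(N10) \ {N4} = {N8}.
  N12 has no other parent.
  N5's other parents are N1, N7, N8, N10, N11, N12.
MB(N4) = {N1, N5, N7, N8, N10, N11, N12}.
N2 is neither a parent, child, nor co-parent of N4, so it does not belong.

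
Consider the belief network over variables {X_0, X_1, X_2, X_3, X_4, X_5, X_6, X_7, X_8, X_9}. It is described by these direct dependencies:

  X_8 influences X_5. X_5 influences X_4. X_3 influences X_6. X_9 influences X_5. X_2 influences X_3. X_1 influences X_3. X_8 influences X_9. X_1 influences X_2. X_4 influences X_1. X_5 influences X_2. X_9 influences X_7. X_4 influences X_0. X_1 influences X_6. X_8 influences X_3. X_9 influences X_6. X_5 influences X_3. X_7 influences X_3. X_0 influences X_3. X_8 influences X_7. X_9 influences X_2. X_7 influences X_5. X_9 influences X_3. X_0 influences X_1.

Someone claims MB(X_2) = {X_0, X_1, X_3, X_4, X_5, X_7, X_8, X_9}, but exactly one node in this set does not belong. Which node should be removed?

Children of X_2: X_3.
X_2's parents: X_1, X_5, X_9.
For each child, the remaining parents (spouses of X_2):
  parents(X_3) \ {X_2} = {X_0, X_1, X_5, X_7, X_8, X_9}.
MB(X_2) = {X_0, X_1, X_3, X_5, X_7, X_8, X_9}.
X_4 is neither a parent, child, nor co-parent of X_2, so it does not belong.

X_4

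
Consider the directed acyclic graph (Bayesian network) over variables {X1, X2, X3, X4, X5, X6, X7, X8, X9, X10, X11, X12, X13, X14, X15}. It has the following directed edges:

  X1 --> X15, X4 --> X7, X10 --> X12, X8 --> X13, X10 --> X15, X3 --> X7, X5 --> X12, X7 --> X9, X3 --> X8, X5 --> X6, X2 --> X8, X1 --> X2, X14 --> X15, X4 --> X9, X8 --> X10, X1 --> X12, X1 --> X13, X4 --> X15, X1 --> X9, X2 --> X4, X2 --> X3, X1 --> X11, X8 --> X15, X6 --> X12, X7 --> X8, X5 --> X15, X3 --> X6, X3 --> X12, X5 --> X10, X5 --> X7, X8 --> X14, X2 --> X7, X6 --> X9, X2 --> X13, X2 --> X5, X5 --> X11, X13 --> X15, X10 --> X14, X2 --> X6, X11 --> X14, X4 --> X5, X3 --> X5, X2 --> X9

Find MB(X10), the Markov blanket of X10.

{X1, X3, X4, X5, X6, X8, X11, X12, X13, X14, X15}

X10 has parents X5, X8.
X10's children: X12, X14, X15.
Other parents of X10's children:
  X12: X1, X3, X5, X6
  X14: X8, X11
  X15: X1, X4, X5, X8, X13, X14
MB(X10) = {X1, X3, X4, X5, X6, X8, X11, X12, X13, X14, X15}.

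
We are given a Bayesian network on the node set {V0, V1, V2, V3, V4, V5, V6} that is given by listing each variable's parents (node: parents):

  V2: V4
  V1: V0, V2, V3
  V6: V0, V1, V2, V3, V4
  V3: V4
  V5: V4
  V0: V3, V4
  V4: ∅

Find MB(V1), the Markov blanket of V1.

{V0, V2, V3, V4, V6}

Recall MB(v) = parents ∪ children ∪ spouses, where spouses are the other parents of v's children.
Parents of V1: V0, V2, V3.
V1's children: V6.
For each child, the remaining parents (spouses of V1):
  V6's other parents are V0, V2, V3, V4.
Union: {V0, V2, V3} ∪ {V6} ∪ {V0, V2, V3, V4} = {V0, V2, V3, V4, V6}.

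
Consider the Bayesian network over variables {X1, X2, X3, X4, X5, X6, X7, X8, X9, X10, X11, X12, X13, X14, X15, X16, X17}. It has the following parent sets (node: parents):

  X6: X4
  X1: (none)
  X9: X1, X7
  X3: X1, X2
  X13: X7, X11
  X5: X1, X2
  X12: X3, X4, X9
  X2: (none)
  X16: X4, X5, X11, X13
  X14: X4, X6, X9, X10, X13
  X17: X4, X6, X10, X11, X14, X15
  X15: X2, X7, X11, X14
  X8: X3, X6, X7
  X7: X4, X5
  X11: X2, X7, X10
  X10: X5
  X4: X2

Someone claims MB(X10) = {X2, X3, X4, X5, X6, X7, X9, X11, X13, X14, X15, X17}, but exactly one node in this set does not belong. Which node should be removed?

X3

A node's Markov blanket = Pa ∪ Ch ∪ (parents of Ch other than the node itself).
Parents of X10: X5.
Children of X10: X11, X14, X17.
Parents of each child, excluding X10:
  parents(X11) \ {X10} = {X2, X7}.
  X14 also has parents X4, X6, X9, X13.
  X17 also has parents X4, X6, X11, X14, X15.
MB(X10) = {X2, X4, X5, X6, X7, X9, X11, X13, X14, X15, X17}.
X3 is neither a parent, child, nor co-parent of X10, so it does not belong.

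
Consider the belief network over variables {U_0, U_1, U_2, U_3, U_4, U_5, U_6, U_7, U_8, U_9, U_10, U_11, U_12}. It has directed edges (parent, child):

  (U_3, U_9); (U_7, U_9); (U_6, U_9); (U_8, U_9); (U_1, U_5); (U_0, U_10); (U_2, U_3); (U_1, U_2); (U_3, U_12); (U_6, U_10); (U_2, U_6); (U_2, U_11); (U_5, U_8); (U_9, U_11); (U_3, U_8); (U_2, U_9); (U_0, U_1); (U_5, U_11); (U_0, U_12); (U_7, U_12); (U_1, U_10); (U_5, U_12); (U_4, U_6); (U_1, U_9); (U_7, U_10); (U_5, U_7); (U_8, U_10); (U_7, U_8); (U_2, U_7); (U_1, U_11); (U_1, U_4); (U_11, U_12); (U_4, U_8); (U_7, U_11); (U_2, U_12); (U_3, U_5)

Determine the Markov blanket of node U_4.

U_4 has parent U_1.
U_4's children: U_6, U_8.
Other parents of U_4's children:
  parents(U_6) \ {U_4} = {U_2}.
  U_8's other parents are U_3, U_5, U_7.
Taking the union gives {U_1, U_2, U_3, U_5, U_6, U_7, U_8}.

{U_1, U_2, U_3, U_5, U_6, U_7, U_8}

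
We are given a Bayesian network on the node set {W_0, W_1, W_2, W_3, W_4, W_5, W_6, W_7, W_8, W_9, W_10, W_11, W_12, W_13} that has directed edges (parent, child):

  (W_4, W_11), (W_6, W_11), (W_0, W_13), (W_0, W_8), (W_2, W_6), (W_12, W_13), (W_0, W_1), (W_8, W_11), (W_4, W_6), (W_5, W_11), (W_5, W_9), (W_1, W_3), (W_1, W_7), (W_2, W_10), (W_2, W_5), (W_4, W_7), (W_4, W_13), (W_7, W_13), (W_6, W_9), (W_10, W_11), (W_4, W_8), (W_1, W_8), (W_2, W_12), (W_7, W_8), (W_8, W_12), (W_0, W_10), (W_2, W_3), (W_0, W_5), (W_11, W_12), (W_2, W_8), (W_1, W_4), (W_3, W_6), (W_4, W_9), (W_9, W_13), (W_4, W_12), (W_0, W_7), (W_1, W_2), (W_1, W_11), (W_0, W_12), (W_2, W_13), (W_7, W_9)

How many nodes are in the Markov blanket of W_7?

10

By definition, MB(W_7) is built from W_7's parents, W_7's children, and the co-parents of W_7.
W_7's parents: W_0, W_1, W_4.
W_7 has children W_8, W_9, W_13.
Other parents of W_7's children:
  parents(W_8) \ {W_7} = {W_0, W_1, W_2, W_4}.
  W_9 also has parents W_4, W_5, W_6.
  parents(W_13) \ {W_7} = {W_0, W_2, W_4, W_9, W_12}.
MB(W_7) = {W_0, W_1, W_2, W_4, W_5, W_6, W_8, W_9, W_12, W_13}, which has 10 nodes.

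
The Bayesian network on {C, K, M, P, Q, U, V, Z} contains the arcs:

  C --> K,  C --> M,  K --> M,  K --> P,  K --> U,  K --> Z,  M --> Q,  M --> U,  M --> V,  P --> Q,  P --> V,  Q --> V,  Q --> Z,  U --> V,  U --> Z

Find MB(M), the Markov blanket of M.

The Markov blanket of a node is its parents, its children, and the other parents of its children.
M's children: Q, U, V.
M has parents C, K.
Co-parents of M (other parents of its children):
  parents(Q) \ {M} = {P}.
  U's other parent is K.
  parents(V) \ {M} = {P, Q, U}.
MB(M) = {C, K, P, Q, U, V}.

{C, K, P, Q, U, V}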